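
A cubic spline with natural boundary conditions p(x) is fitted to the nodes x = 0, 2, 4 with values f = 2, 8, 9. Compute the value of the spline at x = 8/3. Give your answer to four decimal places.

Put σ_i = p'' at the i-th knot. Here h = (2, 2) and Δ = (3, 1/2), so the interior equations h_(i-1)·σ_(i-1) + 2(h_(i-1)+h_i)·σ_i + h_i·σ_(i+1) = 6(Δ_i − Δ_(i-1)) read
  2·σ_0 + 8·σ_1 + 2·σ_2 = 6(Δ_1 - Δ_0) = -15
Natural end conditions: σ_0 = σ_2 = 0.
Forward elimination and back-substitution give σ_0 = 0, σ_1 = -15/8, σ_2 = 0.
On [2, 4], p(x) = 8 + 7/4·(x - 2) - 15/16·(x - 2)² + 5/32·(x - 2)³.
With (x - 2) = 2/3: p(8/3) = 475/54.

8.7963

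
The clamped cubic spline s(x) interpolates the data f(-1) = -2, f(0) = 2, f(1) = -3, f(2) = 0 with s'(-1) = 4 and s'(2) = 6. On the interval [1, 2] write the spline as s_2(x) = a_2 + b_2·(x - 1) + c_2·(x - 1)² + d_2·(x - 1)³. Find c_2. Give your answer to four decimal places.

8.4667

Write M_i for s''(x_i). With h_i = 1, 1, 1 and divided differences Δ_i = 4, -5, 3, the continuity of s' gives the tridiagonal system
  1·M_0 + 4·M_1 + 1·M_2 = 6(Δ_1 - Δ_0) = -54
  1·M_1 + 4·M_2 + 1·M_3 = 6(Δ_2 - Δ_1) = 48
Clamped end conditions give two more equations: 2h_0·M_0 + h_0·M_1 = 6(Δ_0 - s'(-1)) = 0 and h_2·M_2 + 2h_2·M_3 = 6(s'(2) - Δ_2) = 18.
Hence M_0 = 152/15, M_1 = -304/15, M_2 = 254/15, M_3 = 8/15.
On [1, 2], with s_2(x) = a_2 + b_2·(x - 1) + c_2·(x - 1)² + d_2·(x - 1)³: c_2 = M_2/2 = 127/15, d_2 = (M_3 - M_2)/(6h_2) = -41/15, b_2 = Δ_2 - h_2(2M_2 + M_3)/6 = -41/15.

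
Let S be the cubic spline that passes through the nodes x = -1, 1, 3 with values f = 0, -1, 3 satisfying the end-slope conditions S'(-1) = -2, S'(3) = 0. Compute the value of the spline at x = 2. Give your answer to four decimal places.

Let m_i = S''(x_i). Step sizes h_i = 2, 2; slopes of the chords Δ_i = (y_(i+1) - y_i)/h_i = -1/2, 2.
  2·m_0 + 8·m_1 + 2·m_2 = 6(Δ_1 - Δ_0) = 15
Clamped end conditions give two more equations: 2h_0·m_0 + h_0·m_1 = 6(Δ_0 - S'(-1)) = 9 and h_1·m_1 + 2h_1·m_2 = 6(S'(3) - Δ_1) = -12.
Solving the tridiagonal system: m_0 = 7/8, m_1 = 11/4, m_2 = -35/8.
On [1, 3], S(x) = -1 + 13/8·(x - 1) + 11/8·(x - 1)² - 19/32·(x - 1)³.
With (x - 1) = 1: S(2) = 45/32.

1.4063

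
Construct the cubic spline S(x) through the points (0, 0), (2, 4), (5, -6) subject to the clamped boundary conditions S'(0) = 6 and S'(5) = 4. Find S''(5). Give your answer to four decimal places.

Put M_i = S'' at the i-th knot. Here h = (2, 3) and Δ = (2, -10/3), so the interior equations h_(i-1)·M_(i-1) + 2(h_(i-1)+h_i)·M_i + h_i·M_(i+1) = 6(Δ_i − Δ_(i-1)) read
  2·M_0 + 10·M_1 + 3·M_2 = 6(Δ_1 - Δ_0) = -32
Clamped end conditions give two more equations: 2h_0·M_0 + h_0·M_1 = 6(Δ_0 - S'(0)) = -24 and h_1·M_1 + 2h_1·M_2 = 6(S'(5) - Δ_1) = 44.
Solving the tridiagonal system: M_0 = -16/5, M_1 = -28/5, M_2 = 152/15.

10.1333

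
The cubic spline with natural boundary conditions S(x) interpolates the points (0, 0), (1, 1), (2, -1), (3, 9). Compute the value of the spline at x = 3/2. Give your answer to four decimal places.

-0.6750

With M_i denoting the second derivative at x_i, h_i = 1, 1, 1, and Δ_i = (y_(i+1) − y_i)/h_i = 1, -2, 10:
  1·M_0 + 4·M_1 + 1·M_2 = 6(Δ_1 - Δ_0) = -18
  1·M_1 + 4·M_2 + 1·M_3 = 6(Δ_2 - Δ_1) = 72
Natural end conditions: M_0 = M_3 = 0.
Hence M_0 = 0, M_1 = -48/5, M_2 = 102/5, M_3 = 0.
On [1, 2], S(x) = 1 - 11/5·(x - 1) - 24/5·(x - 1)² + 5·(x - 1)³.
With (x - 1) = 1/2: S(3/2) = -27/40.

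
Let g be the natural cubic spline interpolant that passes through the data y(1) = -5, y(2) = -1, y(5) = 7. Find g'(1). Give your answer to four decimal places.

With σ_i denoting the second derivative at x_i, h_i = 1, 3, and Δ_i = (y_(i+1) − y_i)/h_i = 4, 8/3:
  1·σ_0 + 8·σ_1 + 3·σ_2 = 6(Δ_1 - Δ_0) = -8
Natural end conditions: σ_0 = σ_2 = 0.
Solving the tridiagonal system: σ_0 = 0, σ_1 = -1, σ_2 = 0.
On [1, 2], g'(x) = b_0 + 2c_0·(x - 1) + 3d_0·(x - 1)² with b_0 = Δ_0 - h_0(2σ_0 + σ_1)/6 = 25/6, c_0 = σ_0/2 = 0, d_0 = (σ_1 - σ_0)/(6h_0) = -1/6. So g'(1) = 25/6.

4.1667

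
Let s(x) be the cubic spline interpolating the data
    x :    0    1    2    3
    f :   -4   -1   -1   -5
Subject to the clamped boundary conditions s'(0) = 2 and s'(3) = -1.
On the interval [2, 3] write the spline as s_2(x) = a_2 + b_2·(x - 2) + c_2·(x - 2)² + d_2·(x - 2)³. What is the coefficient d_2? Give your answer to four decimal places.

3.6000

Put M_i = s'' at the i-th knot. Here h = (1, 1, 1) and Δ = (3, 0, -4), so the interior equations h_(i-1)·M_(i-1) + 2(h_(i-1)+h_i)·M_i + h_i·M_(i+1) = 6(Δ_i − Δ_(i-1)) read
  1·M_0 + 4·M_1 + 1·M_2 = 6(Δ_1 - Δ_0) = -18
  1·M_1 + 4·M_2 + 1·M_3 = 6(Δ_2 - Δ_1) = -24
Clamped end conditions give two more equations: 2h_0·M_0 + h_0·M_1 = 6(Δ_0 - s'(0)) = 6 and h_2·M_2 + 2h_2·M_3 = 6(s'(3) - Δ_2) = 18.
Forward elimination and back-substitution give M_0 = 24/5, M_1 = -18/5, M_2 = -42/5, M_3 = 66/5.
On [2, 3], with s_2(x) = a_2 + b_2·(x - 2) + c_2·(x - 2)² + d_2·(x - 2)³: c_2 = M_2/2 = -21/5, d_2 = (M_3 - M_2)/(6h_2) = 18/5, b_2 = Δ_2 - h_2(2M_2 + M_3)/6 = -17/5.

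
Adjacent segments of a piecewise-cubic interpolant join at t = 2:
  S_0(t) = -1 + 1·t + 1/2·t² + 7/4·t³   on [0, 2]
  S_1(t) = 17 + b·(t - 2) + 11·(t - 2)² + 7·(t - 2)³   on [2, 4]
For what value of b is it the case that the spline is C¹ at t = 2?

S_0'(t) = 1 + 1·t + 21/4·t², so S_0'(2) = 24. On the right, S_1'(2) = b, so b = 24.

24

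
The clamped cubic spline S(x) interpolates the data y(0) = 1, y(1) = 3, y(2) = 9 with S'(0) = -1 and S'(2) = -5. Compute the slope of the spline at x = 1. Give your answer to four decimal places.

7.5000

Let m_i = S''(x_i). Step sizes h_i = 1, 1; slopes of the chords Δ_i = (y_(i+1) - y_i)/h_i = 2, 6.
  1·m_0 + 4·m_1 + 1·m_2 = 6(Δ_1 - Δ_0) = 24
Clamped end conditions give two more equations: 2h_0·m_0 + h_0·m_1 = 6(Δ_0 - S'(0)) = 18 and h_1·m_1 + 2h_1·m_2 = 6(S'(2) - Δ_1) = -66.
Forward elimination and back-substitution give m_0 = 1, m_1 = 16, m_2 = -41.
On [1, 2], S'(x) = b_1 + 2c_1·(x - 1) + 3d_1·(x - 1)² with b_1 = Δ_1 - h_1(2m_1 + m_2)/6 = 15/2, c_1 = m_1/2 = 8, d_1 = (m_2 - m_1)/(6h_1) = -19/2. So S'(1) = 15/2.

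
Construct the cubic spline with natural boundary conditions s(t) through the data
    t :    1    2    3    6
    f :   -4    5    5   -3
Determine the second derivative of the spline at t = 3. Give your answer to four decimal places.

-0.3226

With m_i denoting the second derivative at x_i, h_i = 1, 1, 3, and Δ_i = (y_(i+1) − y_i)/h_i = 9, 0, -8/3:
  1·m_0 + 4·m_1 + 1·m_2 = 6(Δ_1 - Δ_0) = -54
  1·m_1 + 8·m_2 + 3·m_3 = 6(Δ_2 - Δ_1) = -16
Natural end conditions: m_0 = m_3 = 0.
Forward elimination and back-substitution give m_0 = 0, m_1 = -416/31, m_2 = -10/31, m_3 = 0.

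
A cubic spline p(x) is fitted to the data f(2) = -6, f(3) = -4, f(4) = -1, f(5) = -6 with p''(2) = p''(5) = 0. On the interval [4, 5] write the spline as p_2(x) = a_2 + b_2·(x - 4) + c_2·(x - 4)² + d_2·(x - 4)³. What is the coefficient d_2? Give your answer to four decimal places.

Put M_i = p'' at the i-th knot. Here h = (1, 1, 1) and Δ = (2, 3, -5), so the interior equations h_(i-1)·M_(i-1) + 2(h_(i-1)+h_i)·M_i + h_i·M_(i+1) = 6(Δ_i − Δ_(i-1)) read
  1·M_0 + 4·M_1 + 1·M_2 = 6(Δ_1 - Δ_0) = 6
  1·M_1 + 4·M_2 + 1·M_3 = 6(Δ_2 - Δ_1) = -48
Natural end conditions: M_0 = M_3 = 0.
Solving the tridiagonal system: M_0 = 0, M_1 = 24/5, M_2 = -66/5, M_3 = 0.
On [4, 5], with p_2(x) = a_2 + b_2·(x - 4) + c_2·(x - 4)² + d_2·(x - 4)³: c_2 = M_2/2 = -33/5, d_2 = (M_3 - M_2)/(6h_2) = 11/5, b_2 = Δ_2 - h_2(2M_2 + M_3)/6 = -3/5.

2.2000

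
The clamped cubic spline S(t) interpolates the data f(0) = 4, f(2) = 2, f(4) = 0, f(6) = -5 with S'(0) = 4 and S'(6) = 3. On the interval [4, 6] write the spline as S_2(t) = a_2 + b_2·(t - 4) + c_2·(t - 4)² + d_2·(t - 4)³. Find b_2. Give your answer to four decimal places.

Put M_i = S'' at the i-th knot. Here h = (2, 2, 2) and Δ = (-1, -1, -5/2), so the interior equations h_(i-1)·M_(i-1) + 2(h_(i-1)+h_i)·M_i + h_i·M_(i+1) = 6(Δ_i − Δ_(i-1)) read
  2·M_0 + 8·M_1 + 2·M_2 = 6(Δ_1 - Δ_0) = 0
  2·M_1 + 8·M_2 + 2·M_3 = 6(Δ_2 - Δ_1) = -9
Clamped end conditions give two more equations: 2h_0·M_0 + h_0·M_1 = 6(Δ_0 - S'(0)) = -30 and h_2·M_2 + 2h_2·M_3 = 6(S'(6) - Δ_2) = 33.
Solving: M_0 = -277/30, M_1 = 52/15, M_2 = -139/30, M_3 = 317/30.
On [4, 6], with S_2(t) = a_2 + b_2·(t - 4) + c_2·(t - 4)² + d_2·(t - 4)³: c_2 = M_2/2 = -139/60, d_2 = (M_3 - M_2)/(6h_2) = 19/15, b_2 = Δ_2 - h_2(2M_2 + M_3)/6 = -44/15.

-2.9333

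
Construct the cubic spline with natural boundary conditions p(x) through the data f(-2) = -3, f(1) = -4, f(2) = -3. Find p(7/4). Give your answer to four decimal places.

Let m_i = p''(x_i). Step sizes h_i = 3, 1; slopes of the chords Δ_i = (y_(i+1) - y_i)/h_i = -1/3, 1.
  3·m_0 + 8·m_1 + 1·m_2 = 6(Δ_1 - Δ_0) = 8
Natural end conditions: m_0 = m_2 = 0.
Hence m_0 = 0, m_1 = 1, m_2 = 0.
On [1, 2], p(x) = -4 + 2/3·(x - 1) + 1/2·(x - 1)² - 1/6·(x - 1)³.
With (x - 1) = 3/4: p(7/4) = -421/128.

-3.2891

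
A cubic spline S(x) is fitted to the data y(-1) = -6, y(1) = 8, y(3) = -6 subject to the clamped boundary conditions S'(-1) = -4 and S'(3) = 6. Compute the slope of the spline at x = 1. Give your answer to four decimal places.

-0.5000

Put M_i = S'' at the i-th knot. Here h = (2, 2) and Δ = (7, -7), so the interior equations h_(i-1)·M_(i-1) + 2(h_(i-1)+h_i)·M_i + h_i·M_(i+1) = 6(Δ_i − Δ_(i-1)) read
  2·M_0 + 8·M_1 + 2·M_2 = 6(Δ_1 - Δ_0) = -84
Clamped end conditions give two more equations: 2h_0·M_0 + h_0·M_1 = 6(Δ_0 - S'(-1)) = 66 and h_1·M_1 + 2h_1·M_2 = 6(S'(3) - Δ_1) = 78.
Forward elimination and back-substitution give M_0 = 59/2, M_1 = -26, M_2 = 65/2.
On [1, 3], S'(x) = b_1 + 2c_1·(x - 1) + 3d_1·(x - 1)² with b_1 = Δ_1 - h_1(2M_1 + M_2)/6 = -1/2, c_1 = M_1/2 = -13, d_1 = (M_2 - M_1)/(6h_1) = 39/8. So S'(1) = -1/2.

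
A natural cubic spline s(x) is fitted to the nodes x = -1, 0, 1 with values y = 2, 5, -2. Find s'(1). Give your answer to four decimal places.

-9.5000

Write σ_i for s''(x_i). With h_i = 1, 1 and divided differences Δ_i = 3, -7, the continuity of s' gives the tridiagonal system
  1·σ_0 + 4·σ_1 + 1·σ_2 = 6(Δ_1 - Δ_0) = -60
Natural end conditions: σ_0 = σ_2 = 0.
Hence σ_0 = 0, σ_1 = -15, σ_2 = 0.
On [0, 1], s'(x) = b_1 + 2c_1·x + 3d_1·x² with b_1 = Δ_1 - h_1(2σ_1 + σ_2)/6 = -2, c_1 = σ_1/2 = -15/2, d_1 = (σ_2 - σ_1)/(6h_1) = 5/2. So s'(1) = -19/2.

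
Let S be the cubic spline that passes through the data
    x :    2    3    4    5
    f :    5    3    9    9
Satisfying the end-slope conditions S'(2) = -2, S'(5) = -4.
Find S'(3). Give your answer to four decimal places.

2.2667

With M_i denoting the second derivative at x_i, h_i = 1, 1, 1, and Δ_i = (y_(i+1) − y_i)/h_i = -2, 6, 0:
  1·M_0 + 4·M_1 + 1·M_2 = 6(Δ_1 - Δ_0) = 48
  1·M_1 + 4·M_2 + 1·M_3 = 6(Δ_2 - Δ_1) = -36
Clamped end conditions give two more equations: 2h_0·M_0 + h_0·M_1 = 6(Δ_0 - S'(2)) = 0 and h_2·M_2 + 2h_2·M_3 = 6(S'(5) - Δ_2) = -24.
Solving the tridiagonal system: M_0 = -128/15, M_1 = 256/15, M_2 = -176/15, M_3 = -92/15.
On [3, 4], S'(x) = b_1 + 2c_1·(x - 3) + 3d_1·(x - 3)² with b_1 = Δ_1 - h_1(2M_1 + M_2)/6 = 34/15, c_1 = M_1/2 = 128/15, d_1 = (M_2 - M_1)/(6h_1) = -24/5. So S'(3) = 34/15.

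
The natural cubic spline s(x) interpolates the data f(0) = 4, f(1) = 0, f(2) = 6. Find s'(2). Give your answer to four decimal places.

With M_i denoting the second derivative at x_i, h_i = 1, 1, and Δ_i = (y_(i+1) − y_i)/h_i = -4, 6:
  1·M_0 + 4·M_1 + 1·M_2 = 6(Δ_1 - Δ_0) = 60
Natural end conditions: M_0 = M_2 = 0.
Solving the tridiagonal system: M_0 = 0, M_1 = 15, M_2 = 0.
On [1, 2], s'(x) = b_1 + 2c_1·(x - 1) + 3d_1·(x - 1)² with b_1 = Δ_1 - h_1(2M_1 + M_2)/6 = 1, c_1 = M_1/2 = 15/2, d_1 = (M_2 - M_1)/(6h_1) = -5/2. So s'(2) = 17/2.

8.5000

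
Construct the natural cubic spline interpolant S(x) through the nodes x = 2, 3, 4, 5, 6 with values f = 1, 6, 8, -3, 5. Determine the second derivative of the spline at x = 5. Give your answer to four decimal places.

Let M_i = S''(x_i). Step sizes h_i = 1, 1, 1, 1; slopes of the chords Δ_i = (y_(i+1) - y_i)/h_i = 5, 2, -11, 8.
  1·M_0 + 4·M_1 + 1·M_2 = 6(Δ_1 - Δ_0) = -18
  1·M_1 + 4·M_2 + 1·M_3 = 6(Δ_2 - Δ_1) = -78
  1·M_2 + 4·M_3 + 1·M_4 = 6(Δ_3 - Δ_2) = 114
Natural end conditions: M_0 = M_4 = 0.
Solving the tridiagonal system: M_0 = 0, M_1 = 39/14, M_2 = -204/7, M_3 = 501/14, M_4 = 0.

35.7857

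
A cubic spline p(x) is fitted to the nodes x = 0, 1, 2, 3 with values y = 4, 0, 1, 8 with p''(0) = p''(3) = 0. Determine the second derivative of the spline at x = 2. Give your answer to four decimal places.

7.6000

Put m_i = p'' at the i-th knot. Here h = (1, 1, 1) and Δ = (-4, 1, 7), so the interior equations h_(i-1)·m_(i-1) + 2(h_(i-1)+h_i)·m_i + h_i·m_(i+1) = 6(Δ_i − Δ_(i-1)) read
  1·m_0 + 4·m_1 + 1·m_2 = 6(Δ_1 - Δ_0) = 30
  1·m_1 + 4·m_2 + 1·m_3 = 6(Δ_2 - Δ_1) = 36
Natural end conditions: m_0 = m_3 = 0.
Hence m_0 = 0, m_1 = 28/5, m_2 = 38/5, m_3 = 0.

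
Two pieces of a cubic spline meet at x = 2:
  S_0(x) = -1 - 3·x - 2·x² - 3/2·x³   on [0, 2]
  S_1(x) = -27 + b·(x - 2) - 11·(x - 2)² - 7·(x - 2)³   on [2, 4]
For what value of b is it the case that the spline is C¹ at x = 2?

S_0'(x) = -3 - 4·x - 9/2·x², so S_0'(2) = -29. On the right, S_1'(2) = b, so b = -29.

-29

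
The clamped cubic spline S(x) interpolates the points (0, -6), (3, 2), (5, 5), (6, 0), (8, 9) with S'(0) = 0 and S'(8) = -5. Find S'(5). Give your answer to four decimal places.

Write σ_i for S''(x_i). With h_i = 3, 2, 1, 2 and divided differences Δ_i = 8/3, 3/2, -5, 9/2, the continuity of S' gives the tridiagonal system
  3·σ_0 + 10·σ_1 + 2·σ_2 = 6(Δ_1 - Δ_0) = -7
  2·σ_1 + 6·σ_2 + 1·σ_3 = 6(Δ_2 - Δ_1) = -39
  1·σ_2 + 6·σ_3 + 2·σ_4 = 6(Δ_3 - Δ_2) = 57
Clamped end conditions give two more equations: 2h_0·σ_0 + h_0·σ_1 = 6(Δ_0 - S'(0)) = 16 and h_3·σ_3 + 2h_3·σ_4 = 6(S'(8) - Δ_3) = -57.
Solving the tridiagonal system: σ_0 = 1082/453, σ_1 = 84/151, σ_2 = -2979/302, σ_3 = 2880/151, σ_4 = -14367/604.
On [5, 6], S'(x) = b_2 + 2c_2·(x - 5) + 3d_2·(x - 5)² with b_2 = Δ_2 - h_2(2σ_2 + σ_3)/6 = -1477/302, c_2 = σ_2/2 = -2979/604, d_2 = (σ_3 - σ_2)/(6h_2) = 2913/604. So S'(5) = -1477/302.

-4.8907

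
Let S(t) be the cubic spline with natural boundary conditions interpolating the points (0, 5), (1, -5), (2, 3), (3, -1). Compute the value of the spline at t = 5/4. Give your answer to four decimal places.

-3.8063

Write σ_i for S''(x_i). With h_i = 1, 1, 1 and divided differences Δ_i = -10, 8, -4, the continuity of S' gives the tridiagonal system
  1·σ_0 + 4·σ_1 + 1·σ_2 = 6(Δ_1 - Δ_0) = 108
  1·σ_1 + 4·σ_2 + 1·σ_3 = 6(Δ_2 - Δ_1) = -72
Natural end conditions: σ_0 = σ_3 = 0.
Hence σ_0 = 0, σ_1 = 168/5, σ_2 = -132/5, σ_3 = 0.
On [1, 2], S(t) = -5 + 6/5·(t - 1) + 84/5·(t - 1)² - 10·(t - 1)³.
With (t - 1) = 1/4: S(5/4) = -609/160.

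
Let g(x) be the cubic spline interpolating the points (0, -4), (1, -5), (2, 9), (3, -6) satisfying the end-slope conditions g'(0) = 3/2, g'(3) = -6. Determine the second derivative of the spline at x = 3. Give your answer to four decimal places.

Put M_i = g'' at the i-th knot. Here h = (1, 1, 1) and Δ = (-1, 14, -15), so the interior equations h_(i-1)·M_(i-1) + 2(h_(i-1)+h_i)·M_i + h_i·M_(i+1) = 6(Δ_i − Δ_(i-1)) read
  1·M_0 + 4·M_1 + 1·M_2 = 6(Δ_1 - Δ_0) = 90
  1·M_1 + 4·M_2 + 1·M_3 = 6(Δ_2 - Δ_1) = -174
Clamped end conditions give two more equations: 2h_0·M_0 + h_0·M_1 = 6(Δ_0 - g'(0)) = -15 and h_2·M_2 + 2h_2·M_3 = 6(g'(3) - Δ_2) = 54.
Solving the tridiagonal system: M_0 = -158/5, M_1 = 241/5, M_2 = -356/5, M_3 = 313/5.

62.6000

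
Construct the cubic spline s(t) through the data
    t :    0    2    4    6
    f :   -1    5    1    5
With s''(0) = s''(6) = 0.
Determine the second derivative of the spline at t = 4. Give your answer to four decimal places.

4.2000

Put m_i = s'' at the i-th knot. Here h = (2, 2, 2) and Δ = (3, -2, 2), so the interior equations h_(i-1)·m_(i-1) + 2(h_(i-1)+h_i)·m_i + h_i·m_(i+1) = 6(Δ_i − Δ_(i-1)) read
  2·m_0 + 8·m_1 + 2·m_2 = 6(Δ_1 - Δ_0) = -30
  2·m_1 + 8·m_2 + 2·m_3 = 6(Δ_2 - Δ_1) = 24
Natural end conditions: m_0 = m_3 = 0.
Solving the tridiagonal system: m_0 = 0, m_1 = -24/5, m_2 = 21/5, m_3 = 0.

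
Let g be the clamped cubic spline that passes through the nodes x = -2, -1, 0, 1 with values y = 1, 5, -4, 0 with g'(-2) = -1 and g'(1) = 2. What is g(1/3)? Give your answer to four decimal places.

-3.6444

Put m_i = g'' at the i-th knot. Here h = (1, 1, 1) and Δ = (4, -9, 4), so the interior equations h_(i-1)·m_(i-1) + 2(h_(i-1)+h_i)·m_i + h_i·m_(i+1) = 6(Δ_i − Δ_(i-1)) read
  1·m_0 + 4·m_1 + 1·m_2 = 6(Δ_1 - Δ_0) = -78
  1·m_1 + 4·m_2 + 1·m_3 = 6(Δ_2 - Δ_1) = 78
Clamped end conditions give two more equations: 2h_0·m_0 + h_0·m_1 = 6(Δ_0 - g'(-2)) = 30 and h_2·m_2 + 2h_2·m_3 = 6(g'(1) - Δ_2) = -12.
Forward elimination and back-substitution give m_0 = 166/5, m_1 = -182/5, m_2 = 172/5, m_3 = -116/5.
On [0, 1], g(x) = -4 - 18/5·x + 86/5·x² - 48/5·x³.
With x = 1/3: g(1/3) = -164/45.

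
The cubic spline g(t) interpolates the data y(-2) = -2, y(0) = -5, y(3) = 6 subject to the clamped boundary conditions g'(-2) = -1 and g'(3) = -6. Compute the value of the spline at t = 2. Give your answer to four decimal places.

Write σ_i for g''(x_i). With h_i = 2, 3 and divided differences Δ_i = -3/2, 11/3, the continuity of g' gives the tridiagonal system
  2·σ_0 + 10·σ_1 + 3·σ_2 = 6(Δ_1 - Δ_0) = 31
Clamped end conditions give two more equations: 2h_0·σ_0 + h_0·σ_1 = 6(Δ_0 - g'(-2)) = -3 and h_1·σ_1 + 2h_1·σ_2 = 6(g'(3) - Δ_1) = -58.
Hence σ_0 = -97/20, σ_1 = 41/5, σ_2 = -413/30.
On [0, 3], g(t) = -5 + 47/20·t + 41/10·t² - 659/540·t³.
With t = 2: g(2) = 1711/270.

6.3370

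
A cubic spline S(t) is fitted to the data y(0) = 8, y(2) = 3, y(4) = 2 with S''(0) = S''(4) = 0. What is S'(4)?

0

With σ_i denoting the second derivative at x_i, h_i = 2, 2, and Δ_i = (y_(i+1) − y_i)/h_i = -5/2, -1/2:
  2·σ_0 + 8·σ_1 + 2·σ_2 = 6(Δ_1 - Δ_0) = 12
Natural end conditions: σ_0 = σ_2 = 0.
Hence σ_0 = 0, σ_1 = 3/2, σ_2 = 0.
On [2, 4], S'(t) = b_1 + 2c_1·(t - 2) + 3d_1·(t - 2)² with b_1 = Δ_1 - h_1(2σ_1 + σ_2)/6 = -3/2, c_1 = σ_1/2 = 3/4, d_1 = (σ_2 - σ_1)/(6h_1) = -1/8. So S'(4) = 0.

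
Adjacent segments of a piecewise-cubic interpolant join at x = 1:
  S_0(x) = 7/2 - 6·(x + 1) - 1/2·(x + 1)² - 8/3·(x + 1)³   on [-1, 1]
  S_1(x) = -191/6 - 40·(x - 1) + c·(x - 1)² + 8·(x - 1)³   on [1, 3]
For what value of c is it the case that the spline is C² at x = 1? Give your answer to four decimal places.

-16.5000

S_0''(x) = -1 - 16·(x + 1), so S_0''(1) = -33. On the right, S_1''(1) = 2c, so c = -33/2.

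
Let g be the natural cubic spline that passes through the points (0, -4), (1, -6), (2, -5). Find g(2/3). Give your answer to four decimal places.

-5.6111

Write M_i for g''(x_i). With h_i = 1, 1 and divided differences Δ_i = -2, 1, the continuity of g' gives the tridiagonal system
  1·M_0 + 4·M_1 + 1·M_2 = 6(Δ_1 - Δ_0) = 18
Natural end conditions: M_0 = M_2 = 0.
Forward elimination and back-substitution give M_0 = 0, M_1 = 9/2, M_2 = 0.
On [0, 1], g(x) = -4 - 11/4·x + 0·x² + 3/4·x³.
With x = 2/3: g(2/3) = -101/18.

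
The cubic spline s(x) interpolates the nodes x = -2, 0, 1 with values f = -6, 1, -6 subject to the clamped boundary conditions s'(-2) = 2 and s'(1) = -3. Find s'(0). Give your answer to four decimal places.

Write σ_i for s''(x_i). With h_i = 2, 1 and divided differences Δ_i = 7/2, -7, the continuity of s' gives the tridiagonal system
  2·σ_0 + 6·σ_1 + 1·σ_2 = 6(Δ_1 - Δ_0) = -63
Clamped end conditions give two more equations: 2h_0·σ_0 + h_0·σ_1 = 6(Δ_0 - s'(-2)) = 9 and h_1·σ_1 + 2h_1·σ_2 = 6(s'(1) - Δ_1) = 24.
Solving the tridiagonal system: σ_0 = 133/12, σ_1 = -53/3, σ_2 = 125/6.
On [0, 1], s'(x) = b_1 + 2c_1·x + 3d_1·x² with b_1 = Δ_1 - h_1(2σ_1 + σ_2)/6 = -55/12, c_1 = σ_1/2 = -53/6, d_1 = (σ_2 - σ_1)/(6h_1) = 77/12. So s'(0) = -55/12.

-4.5833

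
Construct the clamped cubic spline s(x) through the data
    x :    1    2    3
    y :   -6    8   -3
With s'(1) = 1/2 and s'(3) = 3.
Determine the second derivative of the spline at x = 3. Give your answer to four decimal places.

Write σ_i for s''(x_i). With h_i = 1, 1 and divided differences Δ_i = 14, -11, the continuity of s' gives the tridiagonal system
  1·σ_0 + 4·σ_1 + 1·σ_2 = 6(Δ_1 - Δ_0) = -150
Clamped end conditions give two more equations: 2h_0·σ_0 + h_0·σ_1 = 6(Δ_0 - s'(1)) = 81 and h_1·σ_1 + 2h_1·σ_2 = 6(s'(3) - Δ_1) = 84.
Forward elimination and back-substitution give σ_0 = 317/4, σ_1 = -155/2, σ_2 = 323/4.

80.7500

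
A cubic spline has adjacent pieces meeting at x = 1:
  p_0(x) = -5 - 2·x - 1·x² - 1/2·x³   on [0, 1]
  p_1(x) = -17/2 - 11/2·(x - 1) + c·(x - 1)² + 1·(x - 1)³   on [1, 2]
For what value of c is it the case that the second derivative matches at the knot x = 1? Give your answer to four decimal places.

p_0''(x) = -2 - 3·x, so p_0''(1) = -5. On the right, p_1''(1) = 2c, so c = -5/2.

-2.5000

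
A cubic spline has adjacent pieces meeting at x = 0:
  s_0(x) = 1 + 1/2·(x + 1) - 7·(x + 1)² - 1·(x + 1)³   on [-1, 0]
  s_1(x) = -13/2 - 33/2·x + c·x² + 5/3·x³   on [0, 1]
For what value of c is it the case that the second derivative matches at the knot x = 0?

-10

s_0''(x) = -14 - 6·(x + 1), so s_0''(0) = -20. On the right, s_1''(0) = 2c, so c = -10.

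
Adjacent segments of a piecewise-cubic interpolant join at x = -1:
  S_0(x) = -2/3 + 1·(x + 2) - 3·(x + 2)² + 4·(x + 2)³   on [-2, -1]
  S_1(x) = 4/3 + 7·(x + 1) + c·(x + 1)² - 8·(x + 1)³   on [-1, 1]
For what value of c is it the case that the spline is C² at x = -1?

S_0''(x) = -6 + 24·(x + 2), so S_0''(-1) = 18. On the right, S_1''(-1) = 2c, so c = 9.

9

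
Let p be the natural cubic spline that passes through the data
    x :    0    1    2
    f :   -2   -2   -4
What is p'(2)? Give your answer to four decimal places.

-2.5000

Put m_i = p'' at the i-th knot. Here h = (1, 1) and Δ = (0, -2), so the interior equations h_(i-1)·m_(i-1) + 2(h_(i-1)+h_i)·m_i + h_i·m_(i+1) = 6(Δ_i − Δ_(i-1)) read
  1·m_0 + 4·m_1 + 1·m_2 = 6(Δ_1 - Δ_0) = -12
Natural end conditions: m_0 = m_2 = 0.
Solving the tridiagonal system: m_0 = 0, m_1 = -3, m_2 = 0.
On [1, 2], p'(x) = b_1 + 2c_1·(x - 1) + 3d_1·(x - 1)² with b_1 = Δ_1 - h_1(2m_1 + m_2)/6 = -1, c_1 = m_1/2 = -3/2, d_1 = (m_2 - m_1)/(6h_1) = 1/2. So p'(2) = -5/2.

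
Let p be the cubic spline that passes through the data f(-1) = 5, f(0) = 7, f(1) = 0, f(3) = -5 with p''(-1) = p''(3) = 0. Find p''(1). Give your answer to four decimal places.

7.0435

Put M_i = p'' at the i-th knot. Here h = (1, 1, 2) and Δ = (2, -7, -5/2), so the interior equations h_(i-1)·M_(i-1) + 2(h_(i-1)+h_i)·M_i + h_i·M_(i+1) = 6(Δ_i − Δ_(i-1)) read
  1·M_0 + 4·M_1 + 1·M_2 = 6(Δ_1 - Δ_0) = -54
  1·M_1 + 6·M_2 + 2·M_3 = 6(Δ_2 - Δ_1) = 27
Natural end conditions: M_0 = M_3 = 0.
Forward elimination and back-substitution give M_0 = 0, M_1 = -351/23, M_2 = 162/23, M_3 = 0.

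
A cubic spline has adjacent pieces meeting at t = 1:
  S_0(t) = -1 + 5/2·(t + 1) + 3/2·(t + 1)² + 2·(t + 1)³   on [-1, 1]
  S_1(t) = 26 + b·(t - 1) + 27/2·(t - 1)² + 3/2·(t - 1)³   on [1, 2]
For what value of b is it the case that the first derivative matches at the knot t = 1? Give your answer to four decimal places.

S_0'(t) = 5/2 + 3·(t + 1) + 6·(t + 1)², so S_0'(1) = 65/2. On the right, S_1'(1) = b, so b = 65/2.

32.5000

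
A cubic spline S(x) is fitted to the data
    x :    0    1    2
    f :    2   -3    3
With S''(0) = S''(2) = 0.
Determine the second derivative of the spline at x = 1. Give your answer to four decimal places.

Write M_i for S''(x_i). With h_i = 1, 1 and divided differences Δ_i = -5, 6, the continuity of S' gives the tridiagonal system
  1·M_0 + 4·M_1 + 1·M_2 = 6(Δ_1 - Δ_0) = 66
Natural end conditions: M_0 = M_2 = 0.
Hence M_0 = 0, M_1 = 33/2, M_2 = 0.

16.5000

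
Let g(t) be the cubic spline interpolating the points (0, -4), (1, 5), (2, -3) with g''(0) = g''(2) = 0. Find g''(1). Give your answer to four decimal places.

With σ_i denoting the second derivative at x_i, h_i = 1, 1, and Δ_i = (y_(i+1) − y_i)/h_i = 9, -8:
  1·σ_0 + 4·σ_1 + 1·σ_2 = 6(Δ_1 - Δ_0) = -102
Natural end conditions: σ_0 = σ_2 = 0.
Solving the tridiagonal system: σ_0 = 0, σ_1 = -51/2, σ_2 = 0.

-25.5000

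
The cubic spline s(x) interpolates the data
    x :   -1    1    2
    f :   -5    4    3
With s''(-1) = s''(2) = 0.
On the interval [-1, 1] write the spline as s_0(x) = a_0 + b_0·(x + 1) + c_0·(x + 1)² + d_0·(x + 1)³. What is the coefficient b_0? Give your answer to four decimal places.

Write M_i for s''(x_i). With h_i = 2, 1 and divided differences Δ_i = 9/2, -1, the continuity of s' gives the tridiagonal system
  2·M_0 + 6·M_1 + 1·M_2 = 6(Δ_1 - Δ_0) = -33
Natural end conditions: M_0 = M_2 = 0.
Forward elimination and back-substitution give M_0 = 0, M_1 = -11/2, M_2 = 0.
On [-1, 1], with s_0(x) = a_0 + b_0·(x + 1) + c_0·(x + 1)² + d_0·(x + 1)³: c_0 = M_0/2 = 0, d_0 = (M_1 - M_0)/(6h_0) = -11/24, b_0 = Δ_0 - h_0(2M_0 + M_1)/6 = 19/3.

6.3333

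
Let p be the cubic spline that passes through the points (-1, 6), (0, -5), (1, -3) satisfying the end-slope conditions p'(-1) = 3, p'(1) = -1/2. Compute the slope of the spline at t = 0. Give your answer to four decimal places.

-7.3750

With M_i denoting the second derivative at x_i, h_i = 1, 1, and Δ_i = (y_(i+1) − y_i)/h_i = -11, 2:
  1·M_0 + 4·M_1 + 1·M_2 = 6(Δ_1 - Δ_0) = 78
Clamped end conditions give two more equations: 2h_0·M_0 + h_0·M_1 = 6(Δ_0 - p'(-1)) = -84 and h_1·M_1 + 2h_1·M_2 = 6(p'(1) - Δ_1) = -15.
Solving: M_0 = -253/4, M_1 = 85/2, M_2 = -115/4.
On [0, 1], p'(t) = b_1 + 2c_1·t + 3d_1·t² with b_1 = Δ_1 - h_1(2M_1 + M_2)/6 = -59/8, c_1 = M_1/2 = 85/4, d_1 = (M_2 - M_1)/(6h_1) = -95/8. So p'(0) = -59/8.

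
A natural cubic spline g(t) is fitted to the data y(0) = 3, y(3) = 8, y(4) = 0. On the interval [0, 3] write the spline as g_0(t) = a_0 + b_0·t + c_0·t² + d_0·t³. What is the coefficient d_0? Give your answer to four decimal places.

With M_i denoting the second derivative at x_i, h_i = 3, 1, and Δ_i = (y_(i+1) − y_i)/h_i = 5/3, -8:
  3·M_0 + 8·M_1 + 1·M_2 = 6(Δ_1 - Δ_0) = -58
Natural end conditions: M_0 = M_2 = 0.
Solving the tridiagonal system: M_0 = 0, M_1 = -29/4, M_2 = 0.
On [0, 3], with g_0(t) = a_0 + b_0·t + c_0·t² + d_0·t³: c_0 = M_0/2 = 0, d_0 = (M_1 - M_0)/(6h_0) = -29/72, b_0 = Δ_0 - h_0(2M_0 + M_1)/6 = 127/24.

-0.4028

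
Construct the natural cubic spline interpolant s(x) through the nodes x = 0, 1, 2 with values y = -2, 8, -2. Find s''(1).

With m_i denoting the second derivative at x_i, h_i = 1, 1, and Δ_i = (y_(i+1) − y_i)/h_i = 10, -10:
  1·m_0 + 4·m_1 + 1·m_2 = 6(Δ_1 - Δ_0) = -120
Natural end conditions: m_0 = m_2 = 0.
Solving the tridiagonal system: m_0 = 0, m_1 = -30, m_2 = 0.

-30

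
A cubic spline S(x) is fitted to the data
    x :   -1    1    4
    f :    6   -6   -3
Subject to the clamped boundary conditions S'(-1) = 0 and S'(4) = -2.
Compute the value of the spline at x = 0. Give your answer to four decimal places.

1.1000

Write σ_i for S''(x_i). With h_i = 2, 3 and divided differences Δ_i = -6, 1, the continuity of S' gives the tridiagonal system
  2·σ_0 + 10·σ_1 + 3·σ_2 = 6(Δ_1 - Δ_0) = 42
Clamped end conditions give two more equations: 2h_0·σ_0 + h_0·σ_1 = 6(Δ_0 - S'(-1)) = -36 and h_1·σ_1 + 2h_1·σ_2 = 6(S'(4) - Δ_1) = -18.
Hence σ_0 = -68/5, σ_1 = 46/5, σ_2 = -38/5.
On [-1, 1], S(x) = 6 + 0·(x + 1) - 34/5·(x + 1)² + 19/10·(x + 1)³.
With (x + 1) = 1: S(0) = 11/10.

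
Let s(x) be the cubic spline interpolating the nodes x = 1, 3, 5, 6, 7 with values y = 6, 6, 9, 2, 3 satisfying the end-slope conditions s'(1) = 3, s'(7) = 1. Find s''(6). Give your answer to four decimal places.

17.5952

Put M_i = s'' at the i-th knot. Here h = (2, 2, 1, 1) and Δ = (0, 3/2, -7, 1), so the interior equations h_(i-1)·M_(i-1) + 2(h_(i-1)+h_i)·M_i + h_i·M_(i+1) = 6(Δ_i − Δ_(i-1)) read
  2·M_0 + 8·M_1 + 2·M_2 = 6(Δ_1 - Δ_0) = 9
  2·M_1 + 6·M_2 + 1·M_3 = 6(Δ_2 - Δ_1) = -51
  1·M_2 + 4·M_3 + 1·M_4 = 6(Δ_3 - Δ_2) = 48
Clamped end conditions give two more equations: 2h_0·M_0 + h_0·M_1 = 6(Δ_0 - s'(1)) = -18 and h_3·M_3 + 2h_3·M_4 = 6(s'(7) - Δ_3) = 0.
Hence M_0 = -649/84, M_1 = 271/42, M_2 = -163/12, M_3 = 739/42, M_4 = -739/84.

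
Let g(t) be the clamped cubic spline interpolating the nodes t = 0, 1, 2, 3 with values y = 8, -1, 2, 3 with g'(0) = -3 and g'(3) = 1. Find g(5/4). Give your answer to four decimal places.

-1.3813

With m_i denoting the second derivative at x_i, h_i = 1, 1, 1, and Δ_i = (y_(i+1) − y_i)/h_i = -9, 3, 1:
  1·m_0 + 4·m_1 + 1·m_2 = 6(Δ_1 - Δ_0) = 72
  1·m_1 + 4·m_2 + 1·m_3 = 6(Δ_2 - Δ_1) = -12
Clamped end conditions give two more equations: 2h_0·m_0 + h_0·m_1 = 6(Δ_0 - g'(0)) = -36 and h_2·m_2 + 2h_2·m_3 = 6(g'(3) - Δ_2) = 0.
Hence m_0 = -488/15, m_1 = 436/15, m_2 = -176/15, m_3 = 88/15.
On [1, 2], g(t) = -1 - 71/15·(t - 1) + 218/15·(t - 1)² - 34/5·(t - 1)³.
With (t - 1) = 1/4: g(5/4) = -221/160.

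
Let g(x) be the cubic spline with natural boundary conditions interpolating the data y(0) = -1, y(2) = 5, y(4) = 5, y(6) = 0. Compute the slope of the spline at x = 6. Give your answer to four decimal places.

-2.9667

Write M_i for g''(x_i). With h_i = 2, 2, 2 and divided differences Δ_i = 3, 0, -5/2, the continuity of g' gives the tridiagonal system
  2·M_0 + 8·M_1 + 2·M_2 = 6(Δ_1 - Δ_0) = -18
  2·M_1 + 8·M_2 + 2·M_3 = 6(Δ_2 - Δ_1) = -15
Natural end conditions: M_0 = M_3 = 0.
Forward elimination and back-substitution give M_0 = 0, M_1 = -19/10, M_2 = -7/5, M_3 = 0.
On [4, 6], g'(x) = b_2 + 2c_2·(x - 4) + 3d_2·(x - 4)² with b_2 = Δ_2 - h_2(2M_2 + M_3)/6 = -47/30, c_2 = M_2/2 = -7/10, d_2 = (M_3 - M_2)/(6h_2) = 7/60. So g'(6) = -89/30.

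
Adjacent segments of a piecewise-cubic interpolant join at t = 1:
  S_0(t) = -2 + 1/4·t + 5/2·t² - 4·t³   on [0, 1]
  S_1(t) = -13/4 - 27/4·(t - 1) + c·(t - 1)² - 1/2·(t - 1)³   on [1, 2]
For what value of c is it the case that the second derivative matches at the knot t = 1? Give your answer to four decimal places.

-9.5000

S_0''(t) = 5 - 24·t, so S_0''(1) = -19. On the right, S_1''(1) = 2c, so c = -19/2.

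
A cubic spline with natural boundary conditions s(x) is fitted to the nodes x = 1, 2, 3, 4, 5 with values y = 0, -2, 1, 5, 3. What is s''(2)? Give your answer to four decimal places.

6.9643

Write M_i for s''(x_i). With h_i = 1, 1, 1, 1 and divided differences Δ_i = -2, 3, 4, -2, the continuity of s' gives the tridiagonal system
  1·M_0 + 4·M_1 + 1·M_2 = 6(Δ_1 - Δ_0) = 30
  1·M_1 + 4·M_2 + 1·M_3 = 6(Δ_2 - Δ_1) = 6
  1·M_2 + 4·M_3 + 1·M_4 = 6(Δ_3 - Δ_2) = -36
Natural end conditions: M_0 = M_4 = 0.
Hence M_0 = 0, M_1 = 195/28, M_2 = 15/7, M_3 = -267/28, M_4 = 0.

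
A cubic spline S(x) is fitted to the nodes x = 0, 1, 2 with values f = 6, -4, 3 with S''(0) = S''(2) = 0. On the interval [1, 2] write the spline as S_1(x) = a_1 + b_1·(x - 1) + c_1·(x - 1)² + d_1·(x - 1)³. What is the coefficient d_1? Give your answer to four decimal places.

With σ_i denoting the second derivative at x_i, h_i = 1, 1, and Δ_i = (y_(i+1) − y_i)/h_i = -10, 7:
  1·σ_0 + 4·σ_1 + 1·σ_2 = 6(Δ_1 - Δ_0) = 102
Natural end conditions: σ_0 = σ_2 = 0.
Solving: σ_0 = 0, σ_1 = 51/2, σ_2 = 0.
On [1, 2], with S_1(x) = a_1 + b_1·(x - 1) + c_1·(x - 1)² + d_1·(x - 1)³: c_1 = σ_1/2 = 51/4, d_1 = (σ_2 - σ_1)/(6h_1) = -17/4, b_1 = Δ_1 - h_1(2σ_1 + σ_2)/6 = -3/2.

-4.2500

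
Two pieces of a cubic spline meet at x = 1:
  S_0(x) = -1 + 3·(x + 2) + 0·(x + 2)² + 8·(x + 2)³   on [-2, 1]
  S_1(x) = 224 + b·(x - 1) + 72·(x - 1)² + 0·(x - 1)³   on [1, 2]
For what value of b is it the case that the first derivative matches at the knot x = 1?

219

S_0'(x) = 3 + 0·(x + 2) + 24·(x + 2)², so S_0'(1) = 219. On the right, S_1'(1) = b, so b = 219.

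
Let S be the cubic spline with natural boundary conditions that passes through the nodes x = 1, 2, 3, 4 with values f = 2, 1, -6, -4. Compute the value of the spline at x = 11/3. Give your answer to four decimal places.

-5.4963

Write m_i for S''(x_i). With h_i = 1, 1, 1 and divided differences Δ_i = -1, -7, 2, the continuity of S' gives the tridiagonal system
  1·m_0 + 4·m_1 + 1·m_2 = 6(Δ_1 - Δ_0) = -36
  1·m_1 + 4·m_2 + 1·m_3 = 6(Δ_2 - Δ_1) = 54
Natural end conditions: m_0 = m_3 = 0.
Solving: m_0 = 0, m_1 = -66/5, m_2 = 84/5, m_3 = 0.
On [3, 4], S(x) = -6 - 18/5·(x - 3) + 42/5·(x - 3)² - 14/5·(x - 3)³.
With (x - 3) = 2/3: S(11/3) = -742/135.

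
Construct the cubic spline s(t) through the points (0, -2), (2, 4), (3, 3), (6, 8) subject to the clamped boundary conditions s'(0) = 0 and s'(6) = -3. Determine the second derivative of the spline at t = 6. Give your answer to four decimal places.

With M_i denoting the second derivative at x_i, h_i = 2, 1, 3, and Δ_i = (y_(i+1) − y_i)/h_i = 3, -1, 5/3:
  2·M_0 + 6·M_1 + 1·M_2 = 6(Δ_1 - Δ_0) = -24
  1·M_1 + 8·M_2 + 3·M_3 = 6(Δ_2 - Δ_1) = 16
Clamped end conditions give two more equations: 2h_0·M_0 + h_0·M_1 = 6(Δ_0 - s'(0)) = 18 and h_2·M_2 + 2h_2·M_3 = 6(s'(6) - Δ_2) = -28.
Forward elimination and back-substitution give M_0 = 176/21, M_1 = -163/21, M_2 = 122/21, M_3 = -53/7.

-7.5714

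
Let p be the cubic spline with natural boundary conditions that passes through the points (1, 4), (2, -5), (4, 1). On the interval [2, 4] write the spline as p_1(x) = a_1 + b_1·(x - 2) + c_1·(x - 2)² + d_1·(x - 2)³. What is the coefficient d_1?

-1

Let σ_i = p''(x_i). Step sizes h_i = 1, 2; slopes of the chords Δ_i = (y_(i+1) - y_i)/h_i = -9, 3.
  1·σ_0 + 6·σ_1 + 2·σ_2 = 6(Δ_1 - Δ_0) = 72
Natural end conditions: σ_0 = σ_2 = 0.
Solving the tridiagonal system: σ_0 = 0, σ_1 = 12, σ_2 = 0.
On [2, 4], with p_1(x) = a_1 + b_1·(x - 2) + c_1·(x - 2)² + d_1·(x - 2)³: c_1 = σ_1/2 = 6, d_1 = (σ_2 - σ_1)/(6h_1) = -1, b_1 = Δ_1 - h_1(2σ_1 + σ_2)/6 = -5.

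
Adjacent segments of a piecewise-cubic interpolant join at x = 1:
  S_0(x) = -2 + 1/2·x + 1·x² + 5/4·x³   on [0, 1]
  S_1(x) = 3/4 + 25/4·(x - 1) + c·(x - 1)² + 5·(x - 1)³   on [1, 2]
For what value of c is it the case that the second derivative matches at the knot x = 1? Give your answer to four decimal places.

4.7500

S_0''(x) = 2 + 15/2·x, so S_0''(1) = 19/2. On the right, S_1''(1) = 2c, so c = 19/4.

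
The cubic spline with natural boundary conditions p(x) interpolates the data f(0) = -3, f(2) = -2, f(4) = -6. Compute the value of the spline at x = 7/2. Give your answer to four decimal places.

-4.7070

Put σ_i = p'' at the i-th knot. Here h = (2, 2) and Δ = (1/2, -2), so the interior equations h_(i-1)·σ_(i-1) + 2(h_(i-1)+h_i)·σ_i + h_i·σ_(i+1) = 6(Δ_i − Δ_(i-1)) read
  2·σ_0 + 8·σ_1 + 2·σ_2 = 6(Δ_1 - Δ_0) = -15
Natural end conditions: σ_0 = σ_2 = 0.
Solving the tridiagonal system: σ_0 = 0, σ_1 = -15/8, σ_2 = 0.
On [2, 4], p(x) = -2 - 3/4·(x - 2) - 15/16·(x - 2)² + 5/32·(x - 2)³.
With (x - 2) = 3/2: p(7/2) = -1205/256.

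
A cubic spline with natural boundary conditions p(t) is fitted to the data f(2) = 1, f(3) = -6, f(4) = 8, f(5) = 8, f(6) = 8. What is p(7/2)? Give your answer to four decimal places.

Write m_i for p''(x_i). With h_i = 1, 1, 1, 1 and divided differences Δ_i = -7, 14, 0, 0, the continuity of p' gives the tridiagonal system
  1·m_0 + 4·m_1 + 1·m_2 = 6(Δ_1 - Δ_0) = 126
  1·m_1 + 4·m_2 + 1·m_3 = 6(Δ_2 - Δ_1) = -84
  1·m_2 + 4·m_3 + 1·m_4 = 6(Δ_3 - Δ_2) = 0
Natural end conditions: m_0 = m_4 = 0.
Hence m_0 = 0, m_1 = 159/4, m_2 = -33, m_3 = 33/4, m_4 = 0.
On [3, 4], p(t) = -6 + 25/4·(t - 3) + 159/8·(t - 3)² - 97/8·(t - 3)³.
With (t - 3) = 1/2: p(7/2) = 37/64.

0.5781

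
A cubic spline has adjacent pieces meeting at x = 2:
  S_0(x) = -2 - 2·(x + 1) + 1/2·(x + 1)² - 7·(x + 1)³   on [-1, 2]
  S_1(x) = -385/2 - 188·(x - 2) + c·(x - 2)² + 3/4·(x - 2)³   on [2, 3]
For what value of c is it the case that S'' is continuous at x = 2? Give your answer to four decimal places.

S_0''(x) = 1 - 42·(x + 1), so S_0''(2) = -125. On the right, S_1''(2) = 2c, so c = -125/2.

-62.5000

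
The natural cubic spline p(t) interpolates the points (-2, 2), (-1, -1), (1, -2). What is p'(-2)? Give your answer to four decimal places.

Let M_i = p''(x_i). Step sizes h_i = 1, 2; slopes of the chords Δ_i = (y_(i+1) - y_i)/h_i = -3, -1/2.
  1·M_0 + 6·M_1 + 2·M_2 = 6(Δ_1 - Δ_0) = 15
Natural end conditions: M_0 = M_2 = 0.
Forward elimination and back-substitution give M_0 = 0, M_1 = 5/2, M_2 = 0.
On [-2, -1], p'(t) = b_0 + 2c_0·(t + 2) + 3d_0·(t + 2)² with b_0 = Δ_0 - h_0(2M_0 + M_1)/6 = -41/12, c_0 = M_0/2 = 0, d_0 = (M_1 - M_0)/(6h_0) = 5/12. So p'(-2) = -41/12.

-3.4167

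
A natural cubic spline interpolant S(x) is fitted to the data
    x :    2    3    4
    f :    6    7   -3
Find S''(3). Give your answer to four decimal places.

Write M_i for S''(x_i). With h_i = 1, 1 and divided differences Δ_i = 1, -10, the continuity of S' gives the tridiagonal system
  1·M_0 + 4·M_1 + 1·M_2 = 6(Δ_1 - Δ_0) = -66
Natural end conditions: M_0 = M_2 = 0.
Solving: M_0 = 0, M_1 = -33/2, M_2 = 0.

-16.5000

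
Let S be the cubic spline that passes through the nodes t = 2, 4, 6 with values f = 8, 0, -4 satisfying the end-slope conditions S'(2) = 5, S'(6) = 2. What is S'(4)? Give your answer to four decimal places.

-6.2500

With M_i denoting the second derivative at x_i, h_i = 2, 2, and Δ_i = (y_(i+1) − y_i)/h_i = -4, -2:
  2·M_0 + 8·M_1 + 2·M_2 = 6(Δ_1 - Δ_0) = 12
Clamped end conditions give two more equations: 2h_0·M_0 + h_0·M_1 = 6(Δ_0 - S'(2)) = -54 and h_1·M_1 + 2h_1·M_2 = 6(S'(6) - Δ_1) = 24.
Solving the tridiagonal system: M_0 = -63/4, M_1 = 9/2, M_2 = 15/4.
On [4, 6], S'(t) = b_1 + 2c_1·(t - 4) + 3d_1·(t - 4)² with b_1 = Δ_1 - h_1(2M_1 + M_2)/6 = -25/4, c_1 = M_1/2 = 9/4, d_1 = (M_2 - M_1)/(6h_1) = -1/16. So S'(4) = -25/4.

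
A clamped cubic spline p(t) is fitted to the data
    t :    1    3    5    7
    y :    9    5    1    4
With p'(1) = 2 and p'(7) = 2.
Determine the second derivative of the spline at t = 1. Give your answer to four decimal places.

-6.5000

Put M_i = p'' at the i-th knot. Here h = (2, 2, 2) and Δ = (-2, -2, 3/2), so the interior equations h_(i-1)·M_(i-1) + 2(h_(i-1)+h_i)·M_i + h_i·M_(i+1) = 6(Δ_i − Δ_(i-1)) read
  2·M_0 + 8·M_1 + 2·M_2 = 6(Δ_1 - Δ_0) = 0
  2·M_1 + 8·M_2 + 2·M_3 = 6(Δ_2 - Δ_1) = 21
Clamped end conditions give two more equations: 2h_0·M_0 + h_0·M_1 = 6(Δ_0 - p'(1)) = -24 and h_2·M_2 + 2h_2·M_3 = 6(p'(7) - Δ_2) = 3.
Solving the tridiagonal system: M_0 = -13/2, M_1 = 1, M_2 = 5/2, M_3 = -1/2.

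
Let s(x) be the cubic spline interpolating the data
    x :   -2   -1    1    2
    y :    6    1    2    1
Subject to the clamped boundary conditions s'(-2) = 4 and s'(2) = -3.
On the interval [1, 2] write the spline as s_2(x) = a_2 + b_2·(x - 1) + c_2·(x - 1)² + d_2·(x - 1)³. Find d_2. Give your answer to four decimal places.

0.3000

With m_i denoting the second derivative at x_i, h_i = 1, 2, 1, and Δ_i = (y_(i+1) − y_i)/h_i = -5, 1/2, -1:
  1·m_0 + 6·m_1 + 2·m_2 = 6(Δ_1 - Δ_0) = 33
  2·m_1 + 6·m_2 + 1·m_3 = 6(Δ_2 - Δ_1) = -9
Clamped end conditions give two more equations: 2h_0·m_0 + h_0·m_1 = 6(Δ_0 - s'(-2)) = -54 and h_2·m_2 + 2h_2·m_3 = 6(s'(2) - Δ_2) = -12.
Forward elimination and back-substitution give m_0 = -167/5, m_1 = 64/5, m_2 = -26/5, m_3 = -17/5.
On [1, 2], with s_2(x) = a_2 + b_2·(x - 1) + c_2·(x - 1)² + d_2·(x - 1)³: c_2 = m_2/2 = -13/5, d_2 = (m_3 - m_2)/(6h_2) = 3/10, b_2 = Δ_2 - h_2(2m_2 + m_3)/6 = 13/10.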